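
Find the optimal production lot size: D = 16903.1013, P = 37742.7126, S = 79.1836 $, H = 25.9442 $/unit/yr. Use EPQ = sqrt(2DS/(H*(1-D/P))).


1 - D/P = 1 - 0.4479 = 0.5521
H*(1-D/P) = 14.3251
2DS = 2676896.8242
EPQ = sqrt(186867.9601) = 432.2823

432.2823 units


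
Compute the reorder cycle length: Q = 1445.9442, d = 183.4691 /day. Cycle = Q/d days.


Cycle = 1445.9442 / 183.4691 = 7.8811

7.8811 days


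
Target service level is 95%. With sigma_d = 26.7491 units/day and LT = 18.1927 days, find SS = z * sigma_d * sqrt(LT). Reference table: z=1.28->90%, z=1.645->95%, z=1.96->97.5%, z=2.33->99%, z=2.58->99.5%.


From the table, SL = 95% corresponds to z = 1.645
sqrt(LT) = sqrt(18.1927) = 4.2653
SS = 1.645 * 26.7491 * 4.2653 = 187.6824

187.6824 units


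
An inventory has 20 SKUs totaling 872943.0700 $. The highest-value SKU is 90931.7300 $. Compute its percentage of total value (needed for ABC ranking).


Top item = 90931.7300
Total = 872943.0700
Percentage = 90931.7300 / 872943.0700 * 100 = 10.4167

10.4167%


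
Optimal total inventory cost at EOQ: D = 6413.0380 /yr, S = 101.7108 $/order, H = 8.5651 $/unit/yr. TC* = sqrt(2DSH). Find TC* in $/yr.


2*D*S*H = 11173605.0663
TC* = sqrt(11173605.0663) = 3342.6943

3342.6943 $/yr


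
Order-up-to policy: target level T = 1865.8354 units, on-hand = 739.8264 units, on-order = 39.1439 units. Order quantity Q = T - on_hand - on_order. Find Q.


Inventory position = OH + OO = 739.8264 + 39.1439 = 778.9703
Q = 1865.8354 - 778.9703 = 1086.8651

1086.8651 units


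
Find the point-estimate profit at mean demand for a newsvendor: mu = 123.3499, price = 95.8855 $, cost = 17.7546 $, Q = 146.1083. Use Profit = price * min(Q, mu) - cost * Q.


Sales at mu = min(146.1083, 123.3499) = 123.3499
Revenue = 95.8855 * 123.3499 = 11827.4668
Total cost = 17.7546 * 146.1083 = 2594.0944
Profit = 11827.4668 - 2594.0944 = 9233.3724

9233.3724 $


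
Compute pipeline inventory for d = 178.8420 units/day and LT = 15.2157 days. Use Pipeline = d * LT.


Pipeline = 178.8420 * 15.2157 = 2721.2062

2721.2062 units


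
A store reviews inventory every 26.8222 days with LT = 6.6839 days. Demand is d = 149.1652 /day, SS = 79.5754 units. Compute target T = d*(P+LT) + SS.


P + LT = 33.5061
d*(P+LT) = 149.1652 * 33.5061 = 4997.9441
T = 4997.9441 + 79.5754 = 5077.5195

5077.5195 units


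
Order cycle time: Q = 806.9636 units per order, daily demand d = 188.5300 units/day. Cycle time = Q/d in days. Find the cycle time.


Cycle = 806.9636 / 188.5300 = 4.2803

4.2803 days


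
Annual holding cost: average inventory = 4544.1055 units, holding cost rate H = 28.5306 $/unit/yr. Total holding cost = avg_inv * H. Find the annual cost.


Cost = 4544.1055 * 28.5306 = 129646.0564

129646.0564 $/yr


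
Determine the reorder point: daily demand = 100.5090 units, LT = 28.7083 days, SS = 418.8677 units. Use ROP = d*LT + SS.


d*LT = 100.5090 * 28.7083 = 2885.4425
ROP = 2885.4425 + 418.8677 = 3304.3102

3304.3102 units


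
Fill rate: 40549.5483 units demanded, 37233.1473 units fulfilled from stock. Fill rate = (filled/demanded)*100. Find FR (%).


FR = 37233.1473 / 40549.5483 * 100 = 91.8214

91.8214%


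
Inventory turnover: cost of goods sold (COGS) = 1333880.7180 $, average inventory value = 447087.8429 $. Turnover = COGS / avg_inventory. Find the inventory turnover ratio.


Turnover = 1333880.7180 / 447087.8429 = 2.9835

2.9835


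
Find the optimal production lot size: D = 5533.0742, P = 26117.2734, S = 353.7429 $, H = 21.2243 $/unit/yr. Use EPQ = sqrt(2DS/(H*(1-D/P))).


1 - D/P = 1 - 0.2119 = 0.7881
H*(1-D/P) = 16.7278
2DS = 3914571.4268
EPQ = sqrt(234015.5440) = 483.7515

483.7515 units


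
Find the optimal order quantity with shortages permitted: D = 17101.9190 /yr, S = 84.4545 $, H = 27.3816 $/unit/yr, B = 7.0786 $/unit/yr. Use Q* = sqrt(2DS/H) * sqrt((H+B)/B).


sqrt(2DS/H) = 324.8025
sqrt((H+B)/B) = 2.2064
Q* = 324.8025 * 2.2064 = 716.6459

716.6459 units


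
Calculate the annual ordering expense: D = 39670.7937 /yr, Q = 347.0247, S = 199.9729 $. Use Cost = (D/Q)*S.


Number of orders = D/Q = 114.3169
Cost = 114.3169 * 199.9729 = 22860.2853

22860.2853 $/yr


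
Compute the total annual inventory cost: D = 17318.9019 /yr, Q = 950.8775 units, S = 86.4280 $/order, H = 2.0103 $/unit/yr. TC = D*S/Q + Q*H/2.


Ordering cost = D*S/Q = 1574.1650
Holding cost = Q*H/2 = 955.7745
TC = 1574.1650 + 955.7745 = 2529.9395

2529.9395 $/yr


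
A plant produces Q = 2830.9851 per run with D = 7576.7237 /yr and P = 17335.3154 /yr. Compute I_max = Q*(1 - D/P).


D/P = 0.4371
1 - D/P = 0.5629
I_max = 2830.9851 * 0.5629 = 1593.6501

1593.6501 units


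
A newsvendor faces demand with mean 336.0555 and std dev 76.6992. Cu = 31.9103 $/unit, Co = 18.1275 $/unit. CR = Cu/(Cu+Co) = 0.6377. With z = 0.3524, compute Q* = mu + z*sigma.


CR = Cu/(Cu+Co) = 31.9103/(31.9103+18.1275) = 0.6377
z = 0.3524
Q* = 336.0555 + 0.3524 * 76.6992 = 363.0843

363.0843 units


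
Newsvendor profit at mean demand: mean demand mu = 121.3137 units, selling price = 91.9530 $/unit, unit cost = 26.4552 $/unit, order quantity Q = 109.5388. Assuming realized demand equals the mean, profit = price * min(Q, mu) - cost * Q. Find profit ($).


Sales at mu = min(109.5388, 121.3137) = 109.5388
Revenue = 91.9530 * 109.5388 = 10072.4213
Total cost = 26.4552 * 109.5388 = 2897.8709
Profit = 10072.4213 - 2897.8709 = 7174.5504

7174.5504 $


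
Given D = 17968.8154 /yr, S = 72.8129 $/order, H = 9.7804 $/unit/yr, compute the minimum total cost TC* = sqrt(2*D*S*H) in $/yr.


2*D*S*H = 25592598.7801
TC* = sqrt(25592598.7801) = 5058.9128

5058.9128 $/yr


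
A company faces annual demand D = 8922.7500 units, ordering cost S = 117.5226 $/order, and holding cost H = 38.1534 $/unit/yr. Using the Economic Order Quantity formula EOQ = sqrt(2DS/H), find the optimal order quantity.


2*D*S = 2 * 8922.7500 * 117.5226 = 2097249.5583
2*D*S/H = 54968.8772
EOQ = sqrt(54968.8772) = 234.4544

234.4544 units


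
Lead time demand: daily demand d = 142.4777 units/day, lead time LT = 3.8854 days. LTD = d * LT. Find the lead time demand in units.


LTD = 142.4777 * 3.8854 = 553.5829

553.5829 units


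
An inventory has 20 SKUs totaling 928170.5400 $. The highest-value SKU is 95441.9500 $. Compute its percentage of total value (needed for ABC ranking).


Top item = 95441.9500
Total = 928170.5400
Percentage = 95441.9500 / 928170.5400 * 100 = 10.2828

10.2828%


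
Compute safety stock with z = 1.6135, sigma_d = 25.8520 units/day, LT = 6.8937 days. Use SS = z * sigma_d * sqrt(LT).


sqrt(LT) = sqrt(6.8937) = 2.6256
SS = 1.6135 * 25.8520 * 2.6256 = 109.5190

109.5190 units


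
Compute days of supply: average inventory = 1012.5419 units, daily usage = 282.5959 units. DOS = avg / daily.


DOS = 1012.5419 / 282.5959 = 3.5830

3.5830 days


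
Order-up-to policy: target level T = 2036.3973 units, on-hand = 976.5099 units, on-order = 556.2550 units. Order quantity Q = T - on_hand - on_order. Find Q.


Inventory position = OH + OO = 976.5099 + 556.2550 = 1532.7649
Q = 2036.3973 - 1532.7649 = 503.6324

503.6324 units


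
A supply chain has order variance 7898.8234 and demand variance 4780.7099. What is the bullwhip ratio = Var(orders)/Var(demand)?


BW = 7898.8234 / 4780.7099 = 1.6522

1.6522


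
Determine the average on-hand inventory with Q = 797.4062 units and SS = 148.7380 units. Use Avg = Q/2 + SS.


Q/2 = 398.7031
Avg = 398.7031 + 148.7380 = 547.4411

547.4411 units


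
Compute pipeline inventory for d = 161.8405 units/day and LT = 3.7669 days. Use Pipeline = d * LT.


Pipeline = 161.8405 * 3.7669 = 609.6370

609.6370 units


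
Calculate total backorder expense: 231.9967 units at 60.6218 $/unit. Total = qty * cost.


Total = 231.9967 * 60.6218 = 14064.0575

14064.0575 $


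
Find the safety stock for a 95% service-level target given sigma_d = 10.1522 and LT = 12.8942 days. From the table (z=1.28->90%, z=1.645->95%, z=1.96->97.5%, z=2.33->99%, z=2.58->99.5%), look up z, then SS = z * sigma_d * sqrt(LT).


From the table, SL = 95% corresponds to z = 1.645
sqrt(LT) = sqrt(12.8942) = 3.5908
SS = 1.645 * 10.1522 * 3.5908 = 59.9685

59.9685 units


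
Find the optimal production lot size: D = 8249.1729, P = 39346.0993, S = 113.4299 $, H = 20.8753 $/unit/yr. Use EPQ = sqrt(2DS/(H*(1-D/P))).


1 - D/P = 1 - 0.2097 = 0.7903
H*(1-D/P) = 16.4987
2DS = 1871405.7143
EPQ = sqrt(113427.7830) = 336.7904

336.7904 units


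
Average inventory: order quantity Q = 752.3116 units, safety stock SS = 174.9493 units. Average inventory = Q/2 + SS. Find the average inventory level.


Q/2 = 376.1558
Avg = 376.1558 + 174.9493 = 551.1051

551.1051 units


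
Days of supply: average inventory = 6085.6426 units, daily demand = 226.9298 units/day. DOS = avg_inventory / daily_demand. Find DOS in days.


DOS = 6085.6426 / 226.9298 = 26.8173

26.8173 days


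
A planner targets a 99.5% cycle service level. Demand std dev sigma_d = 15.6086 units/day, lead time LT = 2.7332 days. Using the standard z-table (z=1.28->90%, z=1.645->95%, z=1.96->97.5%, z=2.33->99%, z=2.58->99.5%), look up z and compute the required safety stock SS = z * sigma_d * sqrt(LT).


From the table, SL = 99.5% corresponds to z = 2.58
sqrt(LT) = sqrt(2.7332) = 1.6532
SS = 2.58 * 15.6086 * 1.6532 = 66.5763

66.5763 units


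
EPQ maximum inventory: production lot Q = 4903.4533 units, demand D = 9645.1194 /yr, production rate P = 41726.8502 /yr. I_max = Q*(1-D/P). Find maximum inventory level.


D/P = 0.2311
1 - D/P = 0.7689
I_max = 4903.4533 * 0.7689 = 3770.0250

3770.0250 units


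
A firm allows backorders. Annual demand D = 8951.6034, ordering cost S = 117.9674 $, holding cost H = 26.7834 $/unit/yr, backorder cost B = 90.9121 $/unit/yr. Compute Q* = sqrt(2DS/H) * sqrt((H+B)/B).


sqrt(2DS/H) = 280.8106
sqrt((H+B)/B) = 1.1378
Q* = 280.8106 * 1.1378 = 319.5087

319.5087 units


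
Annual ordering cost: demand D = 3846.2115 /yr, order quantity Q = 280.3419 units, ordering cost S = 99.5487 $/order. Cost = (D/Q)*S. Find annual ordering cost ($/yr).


Number of orders = D/Q = 13.7197
Cost = 13.7197 * 99.5487 = 1365.7800

1365.7800 $/yr


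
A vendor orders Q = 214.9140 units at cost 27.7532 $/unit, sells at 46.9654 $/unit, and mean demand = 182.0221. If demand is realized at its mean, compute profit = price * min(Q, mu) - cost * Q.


Sales at mu = min(214.9140, 182.0221) = 182.0221
Revenue = 46.9654 * 182.0221 = 8548.7407
Total cost = 27.7532 * 214.9140 = 5964.5512
Profit = 8548.7407 - 5964.5512 = 2584.1895

2584.1895 $


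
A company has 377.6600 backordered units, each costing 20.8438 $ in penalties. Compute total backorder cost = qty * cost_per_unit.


Total = 377.6600 * 20.8438 = 7871.8695

7871.8695 $


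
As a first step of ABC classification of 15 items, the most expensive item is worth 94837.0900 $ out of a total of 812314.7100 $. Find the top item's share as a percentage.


Top item = 94837.0900
Total = 812314.7100
Percentage = 94837.0900 / 812314.7100 * 100 = 11.6749

11.6749%


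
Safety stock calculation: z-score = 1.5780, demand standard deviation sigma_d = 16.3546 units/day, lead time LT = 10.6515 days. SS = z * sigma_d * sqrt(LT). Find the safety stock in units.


sqrt(LT) = sqrt(10.6515) = 3.2637
SS = 1.5780 * 16.3546 * 3.2637 = 84.2272

84.2272 units


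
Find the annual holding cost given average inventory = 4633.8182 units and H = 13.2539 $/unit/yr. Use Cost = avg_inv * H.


Cost = 4633.8182 * 13.2539 = 61416.1630

61416.1630 $/yr


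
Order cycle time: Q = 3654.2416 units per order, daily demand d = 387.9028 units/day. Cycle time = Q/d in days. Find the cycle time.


Cycle = 3654.2416 / 387.9028 = 9.4205

9.4205 days


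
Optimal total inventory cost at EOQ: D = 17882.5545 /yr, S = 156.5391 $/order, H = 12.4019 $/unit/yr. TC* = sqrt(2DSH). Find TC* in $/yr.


2*D*S*H = 69433748.2930
TC* = sqrt(69433748.2930) = 8332.6915

8332.6915 $/yr


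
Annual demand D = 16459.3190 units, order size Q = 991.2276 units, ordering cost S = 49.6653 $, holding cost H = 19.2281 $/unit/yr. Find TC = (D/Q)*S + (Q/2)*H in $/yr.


Ordering cost = D*S/Q = 824.6915
Holding cost = Q*H/2 = 9529.7117
TC = 824.6915 + 9529.7117 = 10354.4032

10354.4032 $/yr


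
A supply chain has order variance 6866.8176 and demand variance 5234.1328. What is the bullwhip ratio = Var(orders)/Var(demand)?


BW = 6866.8176 / 5234.1328 = 1.3119

1.3119


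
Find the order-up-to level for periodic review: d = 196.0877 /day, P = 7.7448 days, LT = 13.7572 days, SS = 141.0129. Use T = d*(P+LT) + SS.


P + LT = 21.5020
d*(P+LT) = 196.0877 * 21.5020 = 4216.2777
T = 4216.2777 + 141.0129 = 4357.2906

4357.2906 units


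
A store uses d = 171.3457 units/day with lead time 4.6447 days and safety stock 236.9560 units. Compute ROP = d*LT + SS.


d*LT = 171.3457 * 4.6447 = 795.8494
ROP = 795.8494 + 236.9560 = 1032.8054

1032.8054 units


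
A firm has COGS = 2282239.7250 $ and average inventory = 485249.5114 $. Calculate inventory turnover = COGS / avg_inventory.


Turnover = 2282239.7250 / 485249.5114 = 4.7032

4.7032


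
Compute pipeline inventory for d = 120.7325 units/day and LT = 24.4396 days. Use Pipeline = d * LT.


Pipeline = 120.7325 * 24.4396 = 2950.6540

2950.6540 units


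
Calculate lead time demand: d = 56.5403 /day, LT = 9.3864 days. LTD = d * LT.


LTD = 56.5403 * 9.3864 = 530.7099

530.7099 units


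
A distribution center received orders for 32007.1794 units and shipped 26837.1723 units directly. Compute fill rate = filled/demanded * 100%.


FR = 26837.1723 / 32007.1794 * 100 = 83.8474

83.8474%


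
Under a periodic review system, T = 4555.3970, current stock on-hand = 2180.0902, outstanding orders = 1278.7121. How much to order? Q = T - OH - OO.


Inventory position = OH + OO = 2180.0902 + 1278.7121 = 3458.8023
Q = 4555.3970 - 3458.8023 = 1096.5947

1096.5947 units


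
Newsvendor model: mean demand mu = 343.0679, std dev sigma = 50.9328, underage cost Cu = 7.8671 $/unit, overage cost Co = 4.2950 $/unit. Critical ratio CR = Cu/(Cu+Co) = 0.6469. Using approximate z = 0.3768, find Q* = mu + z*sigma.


CR = Cu/(Cu+Co) = 7.8671/(7.8671+4.2950) = 0.6469
z = 0.3768
Q* = 343.0679 + 0.3768 * 50.9328 = 362.2594

362.2594 units


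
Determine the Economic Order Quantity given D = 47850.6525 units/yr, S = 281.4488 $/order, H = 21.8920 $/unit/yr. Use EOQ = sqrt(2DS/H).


2*D*S = 2 * 47850.6525 * 281.4488 = 26935017.4507
2*D*S/H = 1230358.9188
EOQ = sqrt(1230358.9188) = 1109.2155

1109.2155 units


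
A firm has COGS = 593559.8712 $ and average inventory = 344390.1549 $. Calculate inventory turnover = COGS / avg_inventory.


Turnover = 593559.8712 / 344390.1549 = 1.7235

1.7235


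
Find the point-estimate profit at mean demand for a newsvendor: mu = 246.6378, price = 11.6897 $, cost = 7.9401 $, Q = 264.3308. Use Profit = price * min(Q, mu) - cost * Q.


Sales at mu = min(264.3308, 246.6378) = 246.6378
Revenue = 11.6897 * 246.6378 = 2883.1219
Total cost = 7.9401 * 264.3308 = 2098.8130
Profit = 2883.1219 - 2098.8130 = 784.3089

784.3089 $


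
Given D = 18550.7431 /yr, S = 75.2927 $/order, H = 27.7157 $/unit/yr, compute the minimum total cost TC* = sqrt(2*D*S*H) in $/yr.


2*D*S*H = 77423006.1351
TC* = sqrt(77423006.1351) = 8799.0344

8799.0344 $/yr


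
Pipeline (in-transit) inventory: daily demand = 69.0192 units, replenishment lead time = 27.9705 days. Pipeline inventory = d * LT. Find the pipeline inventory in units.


Pipeline = 69.0192 * 27.9705 = 1930.5015

1930.5015 units


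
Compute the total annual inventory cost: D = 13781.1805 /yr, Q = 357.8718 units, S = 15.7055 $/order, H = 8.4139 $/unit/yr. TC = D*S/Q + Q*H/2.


Ordering cost = D*S/Q = 604.7985
Holding cost = Q*H/2 = 1505.5488
TC = 604.7985 + 1505.5488 = 2110.3473

2110.3473 $/yr


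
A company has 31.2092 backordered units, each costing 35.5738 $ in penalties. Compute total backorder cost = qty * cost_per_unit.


Total = 31.2092 * 35.5738 = 1110.2298

1110.2298 $


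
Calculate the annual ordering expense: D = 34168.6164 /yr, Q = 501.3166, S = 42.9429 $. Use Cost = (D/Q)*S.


Number of orders = D/Q = 68.1578
Cost = 68.1578 * 42.9429 = 2926.8919

2926.8919 $/yr


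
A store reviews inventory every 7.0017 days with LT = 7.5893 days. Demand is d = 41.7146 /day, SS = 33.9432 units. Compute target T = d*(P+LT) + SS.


P + LT = 14.5910
d*(P+LT) = 41.7146 * 14.5910 = 608.6577
T = 608.6577 + 33.9432 = 642.6009

642.6009 units


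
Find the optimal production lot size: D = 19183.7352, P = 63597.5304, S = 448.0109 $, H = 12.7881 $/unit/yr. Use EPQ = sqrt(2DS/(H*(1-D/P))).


1 - D/P = 1 - 0.3016 = 0.6984
H*(1-D/P) = 8.9307
2DS = 17189044.9446
EPQ = sqrt(1924722.3501) = 1387.3436

1387.3436 units


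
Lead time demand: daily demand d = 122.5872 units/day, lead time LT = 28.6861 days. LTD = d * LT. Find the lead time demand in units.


LTD = 122.5872 * 28.6861 = 3516.5487

3516.5487 units


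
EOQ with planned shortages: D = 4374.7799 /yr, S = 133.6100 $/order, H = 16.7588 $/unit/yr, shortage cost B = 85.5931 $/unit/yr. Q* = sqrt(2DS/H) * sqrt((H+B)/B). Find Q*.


sqrt(2DS/H) = 264.1138
sqrt((H+B)/B) = 1.0935
Q* = 264.1138 * 1.0935 = 288.8150

288.8150 units


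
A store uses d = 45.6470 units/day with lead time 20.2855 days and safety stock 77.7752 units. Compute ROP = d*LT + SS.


d*LT = 45.6470 * 20.2855 = 925.9722
ROP = 925.9722 + 77.7752 = 1003.7474

1003.7474 units


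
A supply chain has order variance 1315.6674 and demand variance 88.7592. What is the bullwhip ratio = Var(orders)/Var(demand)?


BW = 1315.6674 / 88.7592 = 14.8229

14.8229


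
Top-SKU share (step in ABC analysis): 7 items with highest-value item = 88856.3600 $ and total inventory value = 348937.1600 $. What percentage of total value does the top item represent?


Top item = 88856.3600
Total = 348937.1600
Percentage = 88856.3600 / 348937.1600 * 100 = 25.4649

25.4649%


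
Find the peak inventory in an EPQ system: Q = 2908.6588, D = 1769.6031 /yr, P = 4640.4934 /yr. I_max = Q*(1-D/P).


D/P = 0.3813
1 - D/P = 0.6187
I_max = 2908.6588 * 0.6187 = 1799.4725

1799.4725 units


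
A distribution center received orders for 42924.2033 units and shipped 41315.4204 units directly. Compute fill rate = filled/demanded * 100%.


FR = 41315.4204 / 42924.2033 * 100 = 96.2520

96.2520%


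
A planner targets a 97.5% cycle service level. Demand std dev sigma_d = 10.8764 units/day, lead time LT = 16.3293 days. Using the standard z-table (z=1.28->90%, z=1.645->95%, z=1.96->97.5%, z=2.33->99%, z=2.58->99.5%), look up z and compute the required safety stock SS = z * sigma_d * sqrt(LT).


From the table, SL = 97.5% corresponds to z = 1.96
sqrt(LT) = sqrt(16.3293) = 4.0410
SS = 1.96 * 10.8764 * 4.0410 = 86.1440

86.1440 units


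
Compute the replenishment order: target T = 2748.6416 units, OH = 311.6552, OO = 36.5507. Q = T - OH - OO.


Inventory position = OH + OO = 311.6552 + 36.5507 = 348.2059
Q = 2748.6416 - 348.2059 = 2400.4357

2400.4357 units


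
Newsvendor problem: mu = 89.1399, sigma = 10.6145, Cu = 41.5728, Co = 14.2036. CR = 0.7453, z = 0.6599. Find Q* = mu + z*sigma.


CR = Cu/(Cu+Co) = 41.5728/(41.5728+14.2036) = 0.7453
z = 0.6599
Q* = 89.1399 + 0.6599 * 10.6145 = 96.1444

96.1444 units


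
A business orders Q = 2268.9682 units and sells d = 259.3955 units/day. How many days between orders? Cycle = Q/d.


Cycle = 2268.9682 / 259.3955 = 8.7471

8.7471 days


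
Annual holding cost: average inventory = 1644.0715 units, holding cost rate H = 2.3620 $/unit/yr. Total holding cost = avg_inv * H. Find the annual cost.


Cost = 1644.0715 * 2.3620 = 3883.2969

3883.2969 $/yr


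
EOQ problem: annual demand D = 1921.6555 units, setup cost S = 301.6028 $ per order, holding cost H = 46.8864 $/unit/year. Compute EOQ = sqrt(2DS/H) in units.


2*D*S = 2 * 1921.6555 * 301.6028 = 1159153.3589
2*D*S/H = 24722.5925
EOQ = sqrt(24722.5925) = 157.2342

157.2342 units


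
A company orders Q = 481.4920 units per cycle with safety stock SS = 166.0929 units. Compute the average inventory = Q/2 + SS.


Q/2 = 240.7460
Avg = 240.7460 + 166.0929 = 406.8389

406.8389 units


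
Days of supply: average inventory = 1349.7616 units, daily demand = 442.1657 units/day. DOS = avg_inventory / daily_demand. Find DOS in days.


DOS = 1349.7616 / 442.1657 = 3.0526

3.0526 days


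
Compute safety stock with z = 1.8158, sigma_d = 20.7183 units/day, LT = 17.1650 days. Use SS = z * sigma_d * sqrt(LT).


sqrt(LT) = sqrt(17.1650) = 4.1431
SS = 1.8158 * 20.7183 * 4.1431 = 155.8634

155.8634 units


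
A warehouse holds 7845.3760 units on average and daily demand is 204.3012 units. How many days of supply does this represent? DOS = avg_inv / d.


DOS = 7845.3760 / 204.3012 = 38.4010

38.4010 days


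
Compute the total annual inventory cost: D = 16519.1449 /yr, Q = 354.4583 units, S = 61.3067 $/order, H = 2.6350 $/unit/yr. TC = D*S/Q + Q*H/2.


Ordering cost = D*S/Q = 2857.1323
Holding cost = Q*H/2 = 466.9988
TC = 2857.1323 + 466.9988 = 3324.1311

3324.1311 $/yr


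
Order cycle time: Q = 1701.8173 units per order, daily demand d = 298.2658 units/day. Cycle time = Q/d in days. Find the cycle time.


Cycle = 1701.8173 / 298.2658 = 5.7057

5.7057 days


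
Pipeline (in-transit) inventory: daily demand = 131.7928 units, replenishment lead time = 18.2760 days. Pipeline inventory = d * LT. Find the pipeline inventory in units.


Pipeline = 131.7928 * 18.2760 = 2408.6452

2408.6452 units


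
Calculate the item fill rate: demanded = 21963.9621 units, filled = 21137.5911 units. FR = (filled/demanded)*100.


FR = 21137.5911 / 21963.9621 * 100 = 96.2376

96.2376%


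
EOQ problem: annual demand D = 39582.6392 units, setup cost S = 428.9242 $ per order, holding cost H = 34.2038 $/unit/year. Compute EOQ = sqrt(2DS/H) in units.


2*D*S = 2 * 39582.6392 * 428.9242 = 33955903.7055
2*D*S/H = 992752.3756
EOQ = sqrt(992752.3756) = 996.3696

996.3696 units


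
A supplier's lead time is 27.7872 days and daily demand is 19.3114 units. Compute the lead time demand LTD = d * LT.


LTD = 19.3114 * 27.7872 = 536.6097

536.6097 units


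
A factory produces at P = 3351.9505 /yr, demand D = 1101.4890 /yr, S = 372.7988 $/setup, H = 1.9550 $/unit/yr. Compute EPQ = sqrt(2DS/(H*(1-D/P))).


1 - D/P = 1 - 0.3286 = 0.6714
H*(1-D/P) = 1.3126
2DS = 821267.5548
EPQ = sqrt(625696.7700) = 791.0100

791.0100 units


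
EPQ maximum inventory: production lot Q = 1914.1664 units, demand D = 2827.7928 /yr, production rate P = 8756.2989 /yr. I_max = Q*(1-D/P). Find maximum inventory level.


D/P = 0.3229
1 - D/P = 0.6771
I_max = 1914.1664 * 0.6771 = 1295.9982

1295.9982 units


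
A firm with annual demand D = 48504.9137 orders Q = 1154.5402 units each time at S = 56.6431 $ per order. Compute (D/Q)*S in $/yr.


Number of orders = D/Q = 42.0123
Cost = 42.0123 * 56.6431 = 2379.7081

2379.7081 $/yr


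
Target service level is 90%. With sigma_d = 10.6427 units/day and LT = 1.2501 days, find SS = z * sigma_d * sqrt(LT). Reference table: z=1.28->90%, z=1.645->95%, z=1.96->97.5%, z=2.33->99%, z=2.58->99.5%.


From the table, SL = 90% corresponds to z = 1.28
sqrt(LT) = sqrt(1.2501) = 1.1181
SS = 1.28 * 10.6427 * 1.1181 = 15.2312

15.2312 units


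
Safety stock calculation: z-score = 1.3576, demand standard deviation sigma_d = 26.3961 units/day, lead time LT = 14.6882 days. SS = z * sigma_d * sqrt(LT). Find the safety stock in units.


sqrt(LT) = sqrt(14.6882) = 3.8325
SS = 1.3576 * 26.3961 * 3.8325 = 137.3396

137.3396 units


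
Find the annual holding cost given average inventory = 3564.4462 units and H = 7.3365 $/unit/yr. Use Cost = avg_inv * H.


Cost = 3564.4462 * 7.3365 = 26150.5595

26150.5595 $/yr


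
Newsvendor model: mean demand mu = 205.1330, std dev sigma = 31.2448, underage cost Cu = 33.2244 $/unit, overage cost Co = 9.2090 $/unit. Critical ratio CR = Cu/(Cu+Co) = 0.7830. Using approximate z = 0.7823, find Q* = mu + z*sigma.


CR = Cu/(Cu+Co) = 33.2244/(33.2244+9.2090) = 0.7830
z = 0.7823
Q* = 205.1330 + 0.7823 * 31.2448 = 229.5758

229.5758 units


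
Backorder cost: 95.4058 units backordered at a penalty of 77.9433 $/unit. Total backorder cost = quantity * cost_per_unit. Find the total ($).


Total = 95.4058 * 77.9433 = 7436.2429

7436.2429 $


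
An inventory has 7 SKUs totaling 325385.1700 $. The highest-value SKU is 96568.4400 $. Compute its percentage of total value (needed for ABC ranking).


Top item = 96568.4400
Total = 325385.1700
Percentage = 96568.4400 / 325385.1700 * 100 = 29.6782

29.6782%


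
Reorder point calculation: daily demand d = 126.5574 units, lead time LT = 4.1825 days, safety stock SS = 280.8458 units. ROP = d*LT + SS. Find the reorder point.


d*LT = 126.5574 * 4.1825 = 529.3263
ROP = 529.3263 + 280.8458 = 810.1721

810.1721 units


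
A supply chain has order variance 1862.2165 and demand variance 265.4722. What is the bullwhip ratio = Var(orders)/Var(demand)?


BW = 1862.2165 / 265.4722 = 7.0147

7.0147


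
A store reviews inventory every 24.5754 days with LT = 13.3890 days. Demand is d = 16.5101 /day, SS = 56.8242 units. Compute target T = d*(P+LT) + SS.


P + LT = 37.9644
d*(P+LT) = 16.5101 * 37.9644 = 626.7960
T = 626.7960 + 56.8242 = 683.6202

683.6202 units


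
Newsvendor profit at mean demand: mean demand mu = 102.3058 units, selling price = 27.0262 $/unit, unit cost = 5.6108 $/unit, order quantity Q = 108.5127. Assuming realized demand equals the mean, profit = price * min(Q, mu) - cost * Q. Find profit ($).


Sales at mu = min(108.5127, 102.3058) = 102.3058
Revenue = 27.0262 * 102.3058 = 2764.9370
Total cost = 5.6108 * 108.5127 = 608.8431
Profit = 2764.9370 - 608.8431 = 2156.0940

2156.0940 $


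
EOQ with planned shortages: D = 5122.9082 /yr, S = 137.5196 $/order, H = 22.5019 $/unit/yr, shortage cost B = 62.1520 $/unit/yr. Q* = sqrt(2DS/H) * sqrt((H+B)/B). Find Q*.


sqrt(2DS/H) = 250.2338
sqrt((H+B)/B) = 1.1671
Q* = 250.2338 * 1.1671 = 292.0397

292.0397 units


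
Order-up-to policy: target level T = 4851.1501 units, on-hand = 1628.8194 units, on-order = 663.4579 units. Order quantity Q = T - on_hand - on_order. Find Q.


Inventory position = OH + OO = 1628.8194 + 663.4579 = 2292.2773
Q = 4851.1501 - 2292.2773 = 2558.8728

2558.8728 units


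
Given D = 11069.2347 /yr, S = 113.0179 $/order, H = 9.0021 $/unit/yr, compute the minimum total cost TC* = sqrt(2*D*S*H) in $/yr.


2*D*S*H = 22523644.1782
TC* = sqrt(22523644.1782) = 4745.9082

4745.9082 $/yr


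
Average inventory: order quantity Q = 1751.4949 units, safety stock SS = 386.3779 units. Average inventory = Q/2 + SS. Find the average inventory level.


Q/2 = 875.7474
Avg = 875.7474 + 386.3779 = 1262.1254

1262.1254 units


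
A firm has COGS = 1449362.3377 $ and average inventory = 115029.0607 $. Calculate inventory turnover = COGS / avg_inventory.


Turnover = 1449362.3377 / 115029.0607 = 12.6000

12.6000


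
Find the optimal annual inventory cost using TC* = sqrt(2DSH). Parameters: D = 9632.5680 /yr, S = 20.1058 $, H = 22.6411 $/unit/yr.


2*D*S*H = 8769825.6673
TC* = sqrt(8769825.6673) = 2961.3891

2961.3891 $/yr


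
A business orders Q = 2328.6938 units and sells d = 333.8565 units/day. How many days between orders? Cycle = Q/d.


Cycle = 2328.6938 / 333.8565 = 6.9751

6.9751 days


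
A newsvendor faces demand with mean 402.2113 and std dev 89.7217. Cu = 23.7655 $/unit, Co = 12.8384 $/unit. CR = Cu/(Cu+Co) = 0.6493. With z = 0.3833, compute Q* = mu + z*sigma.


CR = Cu/(Cu+Co) = 23.7655/(23.7655+12.8384) = 0.6493
z = 0.3833
Q* = 402.2113 + 0.3833 * 89.7217 = 436.6016

436.6016 units


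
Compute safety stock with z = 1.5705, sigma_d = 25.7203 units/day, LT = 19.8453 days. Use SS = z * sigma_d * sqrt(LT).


sqrt(LT) = sqrt(19.8453) = 4.4548
SS = 1.5705 * 25.7203 * 4.4548 = 179.9463

179.9463 units


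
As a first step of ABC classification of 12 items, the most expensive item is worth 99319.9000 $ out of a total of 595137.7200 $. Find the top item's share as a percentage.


Top item = 99319.9000
Total = 595137.7200
Percentage = 99319.9000 / 595137.7200 * 100 = 16.6886

16.6886%


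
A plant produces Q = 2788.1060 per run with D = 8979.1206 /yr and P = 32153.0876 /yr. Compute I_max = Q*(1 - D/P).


D/P = 0.2793
1 - D/P = 0.7207
I_max = 2788.1060 * 0.7207 = 2009.4952

2009.4952 units


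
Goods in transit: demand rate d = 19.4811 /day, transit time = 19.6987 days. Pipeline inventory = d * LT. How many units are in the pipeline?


Pipeline = 19.4811 * 19.6987 = 383.7523

383.7523 units


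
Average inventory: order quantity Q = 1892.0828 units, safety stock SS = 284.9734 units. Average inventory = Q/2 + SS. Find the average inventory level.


Q/2 = 946.0414
Avg = 946.0414 + 284.9734 = 1231.0148

1231.0148 units


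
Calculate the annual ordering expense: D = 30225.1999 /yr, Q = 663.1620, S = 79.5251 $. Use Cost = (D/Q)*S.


Number of orders = D/Q = 45.5774
Cost = 45.5774 * 79.5251 = 3624.5473

3624.5473 $/yr


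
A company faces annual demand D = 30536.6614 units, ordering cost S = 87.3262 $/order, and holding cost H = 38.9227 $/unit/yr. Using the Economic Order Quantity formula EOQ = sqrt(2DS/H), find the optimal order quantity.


2*D*S = 2 * 30536.6614 * 87.3262 = 5333301.2015
2*D*S/H = 137022.8993
EOQ = sqrt(137022.8993) = 370.1660

370.1660 units


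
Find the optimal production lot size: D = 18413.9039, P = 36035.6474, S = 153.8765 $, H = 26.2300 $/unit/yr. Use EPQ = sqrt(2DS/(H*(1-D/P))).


1 - D/P = 1 - 0.5110 = 0.4890
H*(1-D/P) = 12.8267
2DS = 5666934.1669
EPQ = sqrt(441807.7504) = 664.6862

664.6862 units


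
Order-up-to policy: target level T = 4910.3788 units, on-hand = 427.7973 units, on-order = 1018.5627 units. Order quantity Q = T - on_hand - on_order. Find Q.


Inventory position = OH + OO = 427.7973 + 1018.5627 = 1446.3600
Q = 4910.3788 - 1446.3600 = 3464.0188

3464.0188 units


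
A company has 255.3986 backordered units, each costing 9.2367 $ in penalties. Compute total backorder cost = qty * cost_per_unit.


Total = 255.3986 * 9.2367 = 2359.0402

2359.0402 $


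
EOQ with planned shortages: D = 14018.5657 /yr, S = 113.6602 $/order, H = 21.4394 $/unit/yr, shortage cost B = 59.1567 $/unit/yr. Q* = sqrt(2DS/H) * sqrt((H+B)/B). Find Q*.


sqrt(2DS/H) = 385.5358
sqrt((H+B)/B) = 1.1672
Q* = 385.5358 * 1.1672 = 450.0075

450.0075 units


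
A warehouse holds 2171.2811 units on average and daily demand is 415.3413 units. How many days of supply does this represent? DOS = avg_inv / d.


DOS = 2171.2811 / 415.3413 = 5.2277

5.2277 days


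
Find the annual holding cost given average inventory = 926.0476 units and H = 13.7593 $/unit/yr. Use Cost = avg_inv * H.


Cost = 926.0476 * 13.7593 = 12741.7667

12741.7667 $/yr


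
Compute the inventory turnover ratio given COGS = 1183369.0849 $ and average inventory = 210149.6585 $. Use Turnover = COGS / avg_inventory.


Turnover = 1183369.0849 / 210149.6585 = 5.6311

5.6311


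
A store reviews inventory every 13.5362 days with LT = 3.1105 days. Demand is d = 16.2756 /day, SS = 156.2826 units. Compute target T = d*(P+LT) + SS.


P + LT = 16.6467
d*(P+LT) = 16.2756 * 16.6467 = 270.9350
T = 270.9350 + 156.2826 = 427.2176

427.2176 units


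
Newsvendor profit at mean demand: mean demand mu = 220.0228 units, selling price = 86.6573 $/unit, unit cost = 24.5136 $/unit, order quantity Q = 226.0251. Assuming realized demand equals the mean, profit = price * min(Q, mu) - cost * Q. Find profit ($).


Sales at mu = min(226.0251, 220.0228) = 220.0228
Revenue = 86.6573 * 220.0228 = 19066.5818
Total cost = 24.5136 * 226.0251 = 5540.6889
Profit = 19066.5818 - 5540.6889 = 13525.8929

13525.8929 $


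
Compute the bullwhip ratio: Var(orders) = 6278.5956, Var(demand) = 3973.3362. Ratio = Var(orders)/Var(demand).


BW = 6278.5956 / 3973.3362 = 1.5802

1.5802


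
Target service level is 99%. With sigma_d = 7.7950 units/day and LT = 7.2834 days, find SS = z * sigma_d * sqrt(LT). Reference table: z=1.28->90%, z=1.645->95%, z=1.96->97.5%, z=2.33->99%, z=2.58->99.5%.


From the table, SL = 99% corresponds to z = 2.33
sqrt(LT) = sqrt(7.2834) = 2.6988
SS = 2.33 * 7.7950 * 2.6988 = 49.0161

49.0161 units


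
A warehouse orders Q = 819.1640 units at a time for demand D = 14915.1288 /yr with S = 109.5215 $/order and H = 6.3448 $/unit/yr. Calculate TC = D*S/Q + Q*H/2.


Ordering cost = D*S/Q = 1994.1395
Holding cost = Q*H/2 = 2598.7159
TC = 1994.1395 + 2598.7159 = 4592.8554

4592.8554 $/yr


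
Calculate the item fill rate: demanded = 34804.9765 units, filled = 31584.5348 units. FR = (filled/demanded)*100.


FR = 31584.5348 / 34804.9765 * 100 = 90.7472

90.7472%


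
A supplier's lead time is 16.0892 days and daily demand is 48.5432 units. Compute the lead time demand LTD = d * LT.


LTD = 48.5432 * 16.0892 = 781.0213

781.0213 units


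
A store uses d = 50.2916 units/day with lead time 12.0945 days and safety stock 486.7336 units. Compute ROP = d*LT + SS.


d*LT = 50.2916 * 12.0945 = 608.2518
ROP = 608.2518 + 486.7336 = 1094.9854

1094.9854 units


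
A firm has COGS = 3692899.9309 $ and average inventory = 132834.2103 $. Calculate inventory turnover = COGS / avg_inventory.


Turnover = 3692899.9309 / 132834.2103 = 27.8008

27.8008


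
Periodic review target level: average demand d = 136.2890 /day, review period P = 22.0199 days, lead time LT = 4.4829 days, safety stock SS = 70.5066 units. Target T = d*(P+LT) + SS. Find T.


P + LT = 26.5028
d*(P+LT) = 136.2890 * 26.5028 = 3612.0401
T = 3612.0401 + 70.5066 = 3682.5467

3682.5467 units


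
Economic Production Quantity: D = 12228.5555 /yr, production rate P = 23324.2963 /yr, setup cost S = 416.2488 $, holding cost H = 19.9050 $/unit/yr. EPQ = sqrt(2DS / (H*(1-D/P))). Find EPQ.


1 - D/P = 1 - 0.5243 = 0.4757
H*(1-D/P) = 9.4691
2DS = 10180243.1052
EPQ = sqrt(1075098.3965) = 1036.8695

1036.8695 units


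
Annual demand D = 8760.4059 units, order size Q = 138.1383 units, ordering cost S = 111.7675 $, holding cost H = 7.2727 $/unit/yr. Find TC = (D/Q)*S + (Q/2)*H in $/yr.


Ordering cost = D*S/Q = 7088.0318
Holding cost = Q*H/2 = 502.3192
TC = 7088.0318 + 502.3192 = 7590.3510

7590.3510 $/yr


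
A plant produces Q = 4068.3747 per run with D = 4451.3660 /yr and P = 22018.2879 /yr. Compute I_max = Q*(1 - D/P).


D/P = 0.2022
1 - D/P = 0.7978
I_max = 4068.3747 * 0.7978 = 3245.8846

3245.8846 units


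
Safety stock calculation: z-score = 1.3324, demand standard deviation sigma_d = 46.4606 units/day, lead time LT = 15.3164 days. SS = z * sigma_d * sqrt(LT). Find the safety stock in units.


sqrt(LT) = sqrt(15.3164) = 3.9136
SS = 1.3324 * 46.4606 * 3.9136 = 242.2690

242.2690 units


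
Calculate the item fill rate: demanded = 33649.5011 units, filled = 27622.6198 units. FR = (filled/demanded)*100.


FR = 27622.6198 / 33649.5011 * 100 = 82.0892

82.0892%


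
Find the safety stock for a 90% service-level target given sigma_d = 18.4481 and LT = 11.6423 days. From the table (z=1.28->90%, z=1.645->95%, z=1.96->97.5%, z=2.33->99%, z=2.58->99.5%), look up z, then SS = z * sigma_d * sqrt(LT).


From the table, SL = 90% corresponds to z = 1.28
sqrt(LT) = sqrt(11.6423) = 3.4121
SS = 1.28 * 18.4481 * 3.4121 = 80.5714

80.5714 units


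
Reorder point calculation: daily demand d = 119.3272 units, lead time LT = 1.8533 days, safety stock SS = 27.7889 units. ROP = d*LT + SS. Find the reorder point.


d*LT = 119.3272 * 1.8533 = 221.1491
ROP = 221.1491 + 27.7889 = 248.9380

248.9380 units


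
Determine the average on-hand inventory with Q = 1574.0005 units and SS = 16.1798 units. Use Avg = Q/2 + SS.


Q/2 = 787.0003
Avg = 787.0003 + 16.1798 = 803.1801

803.1801 units


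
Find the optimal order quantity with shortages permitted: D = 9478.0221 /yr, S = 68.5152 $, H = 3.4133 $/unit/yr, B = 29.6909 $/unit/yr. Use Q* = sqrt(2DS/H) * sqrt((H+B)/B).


sqrt(2DS/H) = 616.8507
sqrt((H+B)/B) = 1.0559
Q* = 616.8507 * 1.0559 = 651.3433

651.3433 units


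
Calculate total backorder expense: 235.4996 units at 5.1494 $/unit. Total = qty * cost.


Total = 235.4996 * 5.1494 = 1212.6816

1212.6816 $


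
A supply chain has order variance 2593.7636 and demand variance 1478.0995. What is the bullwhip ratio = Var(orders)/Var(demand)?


BW = 2593.7636 / 1478.0995 = 1.7548

1.7548


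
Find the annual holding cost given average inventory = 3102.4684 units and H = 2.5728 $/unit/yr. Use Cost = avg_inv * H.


Cost = 3102.4684 * 2.5728 = 7982.0307

7982.0307 $/yr


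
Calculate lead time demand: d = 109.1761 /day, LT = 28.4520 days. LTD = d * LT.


LTD = 109.1761 * 28.4520 = 3106.2784

3106.2784 units


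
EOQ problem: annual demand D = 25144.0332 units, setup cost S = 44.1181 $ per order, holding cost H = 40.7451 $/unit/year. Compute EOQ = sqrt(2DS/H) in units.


2*D*S = 2 * 25144.0332 * 44.1181 = 2218613.9422
2*D*S/H = 54451.0614
EOQ = sqrt(54451.0614) = 233.3475

233.3475 units


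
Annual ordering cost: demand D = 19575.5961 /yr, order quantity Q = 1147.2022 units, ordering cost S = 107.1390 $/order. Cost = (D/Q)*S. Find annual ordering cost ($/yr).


Number of orders = D/Q = 17.0638
Cost = 17.0638 * 107.1390 = 1828.1954

1828.1954 $/yr


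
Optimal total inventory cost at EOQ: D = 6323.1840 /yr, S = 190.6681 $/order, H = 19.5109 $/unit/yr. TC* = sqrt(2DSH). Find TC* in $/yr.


2*D*S*H = 47045832.4126
TC* = sqrt(47045832.4126) = 6858.9965

6858.9965 $/yr


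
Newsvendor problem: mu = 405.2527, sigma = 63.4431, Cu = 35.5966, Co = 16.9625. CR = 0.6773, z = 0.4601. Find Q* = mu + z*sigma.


CR = Cu/(Cu+Co) = 35.5966/(35.5966+16.9625) = 0.6773
z = 0.4601
Q* = 405.2527 + 0.4601 * 63.4431 = 434.4429

434.4429 units


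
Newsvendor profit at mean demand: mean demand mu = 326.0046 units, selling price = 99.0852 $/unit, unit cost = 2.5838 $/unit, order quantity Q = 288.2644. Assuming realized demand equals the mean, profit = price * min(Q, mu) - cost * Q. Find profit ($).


Sales at mu = min(288.2644, 326.0046) = 288.2644
Revenue = 99.0852 * 288.2644 = 28562.7357
Total cost = 2.5838 * 288.2644 = 744.8176
Profit = 28562.7357 - 744.8176 = 27817.9182

27817.9182 $


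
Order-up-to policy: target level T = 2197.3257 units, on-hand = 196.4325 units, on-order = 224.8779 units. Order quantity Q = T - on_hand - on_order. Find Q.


Inventory position = OH + OO = 196.4325 + 224.8779 = 421.3104
Q = 2197.3257 - 421.3104 = 1776.0153

1776.0153 units


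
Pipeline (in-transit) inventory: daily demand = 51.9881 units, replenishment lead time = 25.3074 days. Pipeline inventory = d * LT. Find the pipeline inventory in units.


Pipeline = 51.9881 * 25.3074 = 1315.6836

1315.6836 units


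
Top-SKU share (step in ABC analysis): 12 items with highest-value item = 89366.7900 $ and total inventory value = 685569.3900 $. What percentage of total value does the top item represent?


Top item = 89366.7900
Total = 685569.3900
Percentage = 89366.7900 / 685569.3900 * 100 = 13.0354

13.0354%


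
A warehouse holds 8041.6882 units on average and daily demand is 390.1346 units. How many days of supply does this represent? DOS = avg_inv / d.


DOS = 8041.6882 / 390.1346 = 20.6126

20.6126 days


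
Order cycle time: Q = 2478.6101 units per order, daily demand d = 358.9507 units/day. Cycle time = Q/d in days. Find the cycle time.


Cycle = 2478.6101 / 358.9507 = 6.9052

6.9052 days
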